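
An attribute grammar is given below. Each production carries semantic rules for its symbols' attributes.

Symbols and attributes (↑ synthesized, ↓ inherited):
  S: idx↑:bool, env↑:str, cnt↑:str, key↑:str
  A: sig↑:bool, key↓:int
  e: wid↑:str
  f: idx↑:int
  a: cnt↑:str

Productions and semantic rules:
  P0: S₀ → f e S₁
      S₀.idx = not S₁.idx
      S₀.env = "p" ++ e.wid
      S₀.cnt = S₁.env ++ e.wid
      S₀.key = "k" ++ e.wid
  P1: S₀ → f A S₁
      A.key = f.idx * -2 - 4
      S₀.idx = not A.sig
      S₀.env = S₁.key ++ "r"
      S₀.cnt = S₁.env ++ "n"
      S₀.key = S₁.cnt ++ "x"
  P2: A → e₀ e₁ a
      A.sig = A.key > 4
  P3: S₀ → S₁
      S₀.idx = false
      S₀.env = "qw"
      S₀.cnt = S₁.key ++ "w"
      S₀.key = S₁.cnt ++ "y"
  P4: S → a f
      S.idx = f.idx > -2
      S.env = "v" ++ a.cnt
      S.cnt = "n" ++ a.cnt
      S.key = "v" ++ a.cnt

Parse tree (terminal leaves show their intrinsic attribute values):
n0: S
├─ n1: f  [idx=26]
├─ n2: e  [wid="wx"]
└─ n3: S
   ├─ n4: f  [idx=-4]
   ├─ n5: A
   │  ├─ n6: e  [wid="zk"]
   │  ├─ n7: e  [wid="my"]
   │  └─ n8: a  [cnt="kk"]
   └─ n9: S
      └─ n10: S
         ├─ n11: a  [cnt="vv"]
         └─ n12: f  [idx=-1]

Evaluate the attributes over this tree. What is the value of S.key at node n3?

1. n1.idx = 26  [terminal]
2. n2.wid = "wx"  [terminal]
3. n4.idx = -4  [terminal]
4. n5.key = 4  [f.idx * -2 - 4]
5. n6.wid = "zk"  [terminal]
6. n7.wid = "my"  [terminal]
7. n8.cnt = "kk"  [terminal]
8. n5.sig = false  [A.key > 4]
9. n11.cnt = "vv"  [terminal]
10. n12.idx = -1  [terminal]
11. n10.idx = true  [f.idx > -2]
12. n10.env = "vvv"  ["v" ++ a.cnt]
13. n10.cnt = "nvv"  ["n" ++ a.cnt]
14. n10.key = "vvv"  ["v" ++ a.cnt]
15. n9.idx = false  [false]
16. n9.env = "qw"  ["qw"]
17. n9.cnt = "vvvw"  [S₁.key ++ "w"]
18. n9.key = "nvvy"  [S₁.cnt ++ "y"]
19. n3.idx = true  [not A.sig]
20. n3.env = "nvvyr"  [S₁.key ++ "r"]
21. n3.cnt = "qwn"  [S₁.env ++ "n"]
22. n3.key = "vvvwx"  [S₁.cnt ++ "x"]
23. n0.idx = false  [not S₁.idx]
24. n0.env = "pwx"  ["p" ++ e.wid]
25. n0.cnt = "nvvyrwx"  [S₁.env ++ e.wid]
26. n0.key = "kwx"  ["k" ++ e.wid]

"vvvwx"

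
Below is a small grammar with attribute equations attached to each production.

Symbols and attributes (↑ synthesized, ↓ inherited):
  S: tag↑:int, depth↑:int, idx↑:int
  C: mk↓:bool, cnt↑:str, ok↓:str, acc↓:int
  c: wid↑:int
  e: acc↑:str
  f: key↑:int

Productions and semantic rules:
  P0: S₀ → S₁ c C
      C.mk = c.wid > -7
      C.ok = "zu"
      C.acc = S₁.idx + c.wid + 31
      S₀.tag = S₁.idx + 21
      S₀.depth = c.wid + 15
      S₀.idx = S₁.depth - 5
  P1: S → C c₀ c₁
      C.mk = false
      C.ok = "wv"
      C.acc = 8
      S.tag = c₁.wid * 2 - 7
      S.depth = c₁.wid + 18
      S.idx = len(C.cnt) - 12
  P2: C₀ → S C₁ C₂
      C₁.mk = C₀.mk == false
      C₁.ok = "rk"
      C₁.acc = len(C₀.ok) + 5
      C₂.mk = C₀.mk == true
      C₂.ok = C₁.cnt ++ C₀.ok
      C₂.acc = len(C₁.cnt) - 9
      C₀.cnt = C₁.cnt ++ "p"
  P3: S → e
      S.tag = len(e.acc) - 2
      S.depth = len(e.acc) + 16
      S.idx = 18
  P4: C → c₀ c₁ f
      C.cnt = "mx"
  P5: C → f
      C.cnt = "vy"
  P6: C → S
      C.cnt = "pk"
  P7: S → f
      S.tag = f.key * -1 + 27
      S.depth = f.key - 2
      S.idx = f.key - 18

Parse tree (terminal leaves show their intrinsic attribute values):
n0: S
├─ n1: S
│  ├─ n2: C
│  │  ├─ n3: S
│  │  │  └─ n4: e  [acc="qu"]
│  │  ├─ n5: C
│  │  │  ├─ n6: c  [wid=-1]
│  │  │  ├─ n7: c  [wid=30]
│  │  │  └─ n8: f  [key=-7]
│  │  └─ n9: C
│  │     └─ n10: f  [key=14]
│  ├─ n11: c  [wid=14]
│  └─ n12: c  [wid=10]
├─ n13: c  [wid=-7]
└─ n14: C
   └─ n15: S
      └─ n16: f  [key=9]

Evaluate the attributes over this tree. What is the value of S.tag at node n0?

1. n2.mk = false  [false]
2. n2.ok = "wv"  ["wv"]
3. n2.acc = 8  [8]
4. n4.acc = "qu"  [terminal]
5. n3.tag = 0  [len(e.acc) - 2]
6. n3.depth = 18  [len(e.acc) + 16]
7. n3.idx = 18  [18]
8. n5.mk = true  [C₀.mk == false]
9. n5.ok = "rk"  ["rk"]
10. n5.acc = 7  [len(C₀.ok) + 5]
11. n6.wid = -1  [terminal]
12. n7.wid = 30  [terminal]
13. n8.key = -7  [terminal]
14. n5.cnt = "mx"  ["mx"]
15. n9.mk = false  [C₀.mk == true]
16. n9.ok = "mxwv"  [C₁.cnt ++ C₀.ok]
17. n9.acc = -7  [len(C₁.cnt) - 9]
18. n10.key = 14  [terminal]
19. n9.cnt = "vy"  ["vy"]
20. n2.cnt = "mxp"  [C₁.cnt ++ "p"]
21. n11.wid = 14  [terminal]
22. n12.wid = 10  [terminal]
23. n1.tag = 13  [c₁.wid * 2 - 7]
24. n1.depth = 28  [c₁.wid + 18]
25. n1.idx = -9  [len(C.cnt) - 12]
26. n13.wid = -7  [terminal]
27. n14.mk = false  [c.wid > -7]
28. n14.ok = "zu"  ["zu"]
29. n14.acc = 15  [S₁.idx + c.wid + 31]
30. n16.key = 9  [terminal]
31. n15.tag = 18  [f.key * -1 + 27]
32. n15.depth = 7  [f.key - 2]
33. n15.idx = -9  [f.key - 18]
34. n14.cnt = "pk"  ["pk"]
35. n0.tag = 12  [S₁.idx + 21]
36. n0.depth = 8  [c.wid + 15]
37. n0.idx = 23  [S₁.depth - 5]

12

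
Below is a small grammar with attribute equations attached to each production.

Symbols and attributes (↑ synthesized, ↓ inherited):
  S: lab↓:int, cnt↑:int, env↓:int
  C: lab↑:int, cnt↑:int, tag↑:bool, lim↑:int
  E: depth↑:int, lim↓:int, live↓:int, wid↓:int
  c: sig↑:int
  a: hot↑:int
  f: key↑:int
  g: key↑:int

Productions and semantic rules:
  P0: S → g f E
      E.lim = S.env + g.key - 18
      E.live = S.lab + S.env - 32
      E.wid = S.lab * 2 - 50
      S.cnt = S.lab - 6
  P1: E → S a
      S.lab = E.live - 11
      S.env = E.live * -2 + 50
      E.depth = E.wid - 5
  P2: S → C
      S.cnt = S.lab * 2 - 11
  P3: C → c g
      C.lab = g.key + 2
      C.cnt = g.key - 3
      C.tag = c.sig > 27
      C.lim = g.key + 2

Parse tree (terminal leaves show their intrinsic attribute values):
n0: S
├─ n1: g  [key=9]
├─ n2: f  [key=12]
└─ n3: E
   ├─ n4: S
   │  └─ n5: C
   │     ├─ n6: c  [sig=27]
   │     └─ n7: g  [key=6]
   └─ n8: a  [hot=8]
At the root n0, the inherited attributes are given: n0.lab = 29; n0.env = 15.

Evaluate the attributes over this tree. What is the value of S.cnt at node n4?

1. n0.lab = 29  [given at root]
2. n0.env = 15  [given at root]
3. n1.key = 9  [terminal]
4. n2.key = 12  [terminal]
5. n3.lim = 6  [S.env + g.key - 18]
6. n3.live = 12  [S.lab + S.env - 32]
7. n3.wid = 8  [S.lab * 2 - 50]
8. n4.lab = 1  [E.live - 11]
9. n4.env = 26  [E.live * -2 + 50]
10. n6.sig = 27  [terminal]
11. n7.key = 6  [terminal]
12. n5.lab = 8  [g.key + 2]
13. n5.cnt = 3  [g.key - 3]
14. n5.tag = false  [c.sig > 27]
15. n5.lim = 8  [g.key + 2]
16. n4.cnt = -9  [S.lab * 2 - 11]
17. n8.hot = 8  [terminal]
18. n3.depth = 3  [E.wid - 5]
19. n0.cnt = 23  [S.lab - 6]

-9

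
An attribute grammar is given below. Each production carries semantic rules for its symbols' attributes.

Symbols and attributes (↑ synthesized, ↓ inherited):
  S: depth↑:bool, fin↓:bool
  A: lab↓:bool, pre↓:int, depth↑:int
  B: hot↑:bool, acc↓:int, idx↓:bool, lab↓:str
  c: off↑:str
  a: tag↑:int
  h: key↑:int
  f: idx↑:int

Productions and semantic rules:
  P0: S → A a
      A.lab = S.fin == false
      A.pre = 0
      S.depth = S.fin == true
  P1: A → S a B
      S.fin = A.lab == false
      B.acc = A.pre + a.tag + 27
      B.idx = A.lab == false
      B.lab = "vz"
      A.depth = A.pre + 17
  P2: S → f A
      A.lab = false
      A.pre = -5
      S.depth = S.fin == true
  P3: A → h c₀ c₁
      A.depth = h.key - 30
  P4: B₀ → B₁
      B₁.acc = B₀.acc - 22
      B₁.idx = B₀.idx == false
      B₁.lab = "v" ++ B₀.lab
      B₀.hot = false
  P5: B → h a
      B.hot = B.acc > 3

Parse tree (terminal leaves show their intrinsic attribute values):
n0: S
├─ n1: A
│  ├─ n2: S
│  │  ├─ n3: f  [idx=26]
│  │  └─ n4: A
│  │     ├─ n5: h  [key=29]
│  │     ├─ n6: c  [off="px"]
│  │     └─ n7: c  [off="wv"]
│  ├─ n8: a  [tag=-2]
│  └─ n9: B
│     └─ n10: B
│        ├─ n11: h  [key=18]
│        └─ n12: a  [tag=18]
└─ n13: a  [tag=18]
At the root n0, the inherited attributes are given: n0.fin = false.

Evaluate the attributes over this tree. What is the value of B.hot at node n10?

1. n0.fin = false  [given at root]
2. n1.lab = true  [S.fin == false]
3. n1.pre = 0  [0]
4. n2.fin = false  [A.lab == false]
5. n3.idx = 26  [terminal]
6. n4.lab = false  [false]
7. n4.pre = -5  [-5]
8. n5.key = 29  [terminal]
9. n6.off = "px"  [terminal]
10. n7.off = "wv"  [terminal]
11. n4.depth = -1  [h.key - 30]
12. n2.depth = false  [S.fin == true]
13. n8.tag = -2  [terminal]
14. n9.acc = 25  [A.pre + a.tag + 27]
15. n9.idx = false  [A.lab == false]
16. n9.lab = "vz"  ["vz"]
17. n10.acc = 3  [B₀.acc - 22]
18. n10.idx = true  [B₀.idx == false]
19. n10.lab = "vvz"  ["v" ++ B₀.lab]
20. n11.key = 18  [terminal]
21. n12.tag = 18  [terminal]
22. n10.hot = false  [B.acc > 3]
23. n9.hot = false  [false]
24. n1.depth = 17  [A.pre + 17]
25. n13.tag = 18  [terminal]
26. n0.depth = false  [S.fin == true]

false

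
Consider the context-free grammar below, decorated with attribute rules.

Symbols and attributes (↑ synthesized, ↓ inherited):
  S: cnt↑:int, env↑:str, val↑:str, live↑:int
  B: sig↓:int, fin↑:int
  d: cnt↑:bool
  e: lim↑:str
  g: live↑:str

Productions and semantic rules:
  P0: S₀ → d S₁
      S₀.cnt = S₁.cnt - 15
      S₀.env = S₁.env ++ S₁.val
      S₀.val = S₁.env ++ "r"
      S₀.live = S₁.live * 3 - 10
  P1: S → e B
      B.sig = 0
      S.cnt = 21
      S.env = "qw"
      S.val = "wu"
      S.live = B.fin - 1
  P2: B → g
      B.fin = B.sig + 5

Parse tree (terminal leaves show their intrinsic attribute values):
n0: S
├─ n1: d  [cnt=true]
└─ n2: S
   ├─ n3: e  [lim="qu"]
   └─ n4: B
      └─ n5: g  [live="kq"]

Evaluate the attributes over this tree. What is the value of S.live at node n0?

2

1. n1.cnt = true  [terminal]
2. n3.lim = "qu"  [terminal]
3. n4.sig = 0  [0]
4. n5.live = "kq"  [terminal]
5. n4.fin = 5  [B.sig + 5]
6. n2.cnt = 21  [21]
7. n2.env = "qw"  ["qw"]
8. n2.val = "wu"  ["wu"]
9. n2.live = 4  [B.fin - 1]
10. n0.cnt = 6  [S₁.cnt - 15]
11. n0.env = "qwwu"  [S₁.env ++ S₁.val]
12. n0.val = "qwr"  [S₁.env ++ "r"]
13. n0.live = 2  [S₁.live * 3 - 10]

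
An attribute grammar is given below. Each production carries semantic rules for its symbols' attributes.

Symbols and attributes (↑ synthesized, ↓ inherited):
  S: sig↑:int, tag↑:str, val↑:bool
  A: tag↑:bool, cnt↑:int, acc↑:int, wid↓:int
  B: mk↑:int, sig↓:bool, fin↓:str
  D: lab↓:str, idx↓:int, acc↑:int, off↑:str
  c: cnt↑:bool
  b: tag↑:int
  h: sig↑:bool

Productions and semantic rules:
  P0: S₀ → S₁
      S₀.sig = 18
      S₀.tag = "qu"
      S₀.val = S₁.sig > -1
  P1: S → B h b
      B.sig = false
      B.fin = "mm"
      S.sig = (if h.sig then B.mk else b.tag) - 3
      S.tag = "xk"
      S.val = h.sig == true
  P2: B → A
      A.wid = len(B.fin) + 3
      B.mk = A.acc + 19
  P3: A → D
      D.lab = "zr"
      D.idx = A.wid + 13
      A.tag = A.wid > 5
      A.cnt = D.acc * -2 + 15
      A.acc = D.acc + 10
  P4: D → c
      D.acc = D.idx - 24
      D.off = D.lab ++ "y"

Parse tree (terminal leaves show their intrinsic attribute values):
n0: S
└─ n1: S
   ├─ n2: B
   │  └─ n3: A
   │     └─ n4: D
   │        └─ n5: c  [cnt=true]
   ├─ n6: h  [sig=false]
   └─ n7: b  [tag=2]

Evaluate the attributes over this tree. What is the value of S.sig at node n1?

-1

1. n2.sig = false  [false]
2. n2.fin = "mm"  ["mm"]
3. n3.wid = 5  [len(B.fin) + 3]
4. n4.lab = "zr"  ["zr"]
5. n4.idx = 18  [A.wid + 13]
6. n5.cnt = true  [terminal]
7. n4.acc = -6  [D.idx - 24]
8. n4.off = "zry"  [D.lab ++ "y"]
9. n3.tag = false  [A.wid > 5]
10. n3.cnt = 27  [D.acc * -2 + 15]
11. n3.acc = 4  [D.acc + 10]
12. n2.mk = 23  [A.acc + 19]
13. n6.sig = false  [terminal]
14. n7.tag = 2  [terminal]
15. n1.sig = -1  [(if h.sig then B.mk else b.tag) - 3]
16. n1.tag = "xk"  ["xk"]
17. n1.val = false  [h.sig == true]
18. n0.sig = 18  [18]
19. n0.tag = "qu"  ["qu"]
20. n0.val = false  [S₁.sig > -1]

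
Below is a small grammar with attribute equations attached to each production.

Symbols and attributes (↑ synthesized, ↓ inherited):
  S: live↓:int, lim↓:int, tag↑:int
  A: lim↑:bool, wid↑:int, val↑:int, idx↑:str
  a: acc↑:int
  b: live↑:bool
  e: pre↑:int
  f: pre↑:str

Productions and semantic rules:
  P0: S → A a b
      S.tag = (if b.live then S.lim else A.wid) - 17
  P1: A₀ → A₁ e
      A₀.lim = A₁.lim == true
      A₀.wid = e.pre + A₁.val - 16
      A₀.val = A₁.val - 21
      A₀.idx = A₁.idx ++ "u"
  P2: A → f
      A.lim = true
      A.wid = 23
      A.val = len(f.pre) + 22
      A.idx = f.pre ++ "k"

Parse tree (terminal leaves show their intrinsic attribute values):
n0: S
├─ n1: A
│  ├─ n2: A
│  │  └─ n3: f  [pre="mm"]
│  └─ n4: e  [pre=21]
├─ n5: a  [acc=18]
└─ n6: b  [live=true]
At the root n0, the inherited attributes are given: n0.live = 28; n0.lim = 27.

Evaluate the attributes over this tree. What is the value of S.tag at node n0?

1. n0.live = 28  [given at root]
2. n0.lim = 27  [given at root]
3. n3.pre = "mm"  [terminal]
4. n2.lim = true  [true]
5. n2.wid = 23  [23]
6. n2.val = 24  [len(f.pre) + 22]
7. n2.idx = "mmk"  [f.pre ++ "k"]
8. n4.pre = 21  [terminal]
9. n1.lim = true  [A₁.lim == true]
10. n1.wid = 29  [e.pre + A₁.val - 16]
11. n1.val = 3  [A₁.val - 21]
12. n1.idx = "mmku"  [A₁.idx ++ "u"]
13. n5.acc = 18  [terminal]
14. n6.live = true  [terminal]
15. n0.tag = 10  [(if b.live then S.lim else A.wid) - 17]

10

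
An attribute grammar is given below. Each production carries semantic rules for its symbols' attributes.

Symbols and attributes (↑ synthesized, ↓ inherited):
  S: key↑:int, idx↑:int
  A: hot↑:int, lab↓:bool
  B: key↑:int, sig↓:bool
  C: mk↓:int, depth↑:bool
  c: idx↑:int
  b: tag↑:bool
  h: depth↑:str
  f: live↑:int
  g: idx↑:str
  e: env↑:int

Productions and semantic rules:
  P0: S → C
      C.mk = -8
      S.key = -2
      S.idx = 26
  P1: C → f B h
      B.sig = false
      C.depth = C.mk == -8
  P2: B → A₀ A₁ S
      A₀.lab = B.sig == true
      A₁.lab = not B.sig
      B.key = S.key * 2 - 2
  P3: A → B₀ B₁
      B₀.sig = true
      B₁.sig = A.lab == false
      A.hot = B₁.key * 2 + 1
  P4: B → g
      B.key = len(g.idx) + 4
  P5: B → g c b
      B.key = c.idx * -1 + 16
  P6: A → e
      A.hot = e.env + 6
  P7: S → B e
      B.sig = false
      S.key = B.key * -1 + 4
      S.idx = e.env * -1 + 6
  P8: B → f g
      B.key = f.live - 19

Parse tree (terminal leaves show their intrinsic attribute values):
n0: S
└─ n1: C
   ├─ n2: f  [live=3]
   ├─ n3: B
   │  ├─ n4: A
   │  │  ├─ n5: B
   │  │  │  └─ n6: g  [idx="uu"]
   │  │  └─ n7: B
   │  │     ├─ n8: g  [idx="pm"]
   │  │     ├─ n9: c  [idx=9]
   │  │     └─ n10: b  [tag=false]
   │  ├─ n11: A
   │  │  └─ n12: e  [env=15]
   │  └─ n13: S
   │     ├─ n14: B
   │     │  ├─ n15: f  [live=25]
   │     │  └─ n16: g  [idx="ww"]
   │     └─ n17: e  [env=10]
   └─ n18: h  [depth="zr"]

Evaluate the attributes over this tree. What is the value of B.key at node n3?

1. n1.mk = -8  [-8]
2. n2.live = 3  [terminal]
3. n3.sig = false  [false]
4. n4.lab = false  [B.sig == true]
5. n5.sig = true  [true]
6. n6.idx = "uu"  [terminal]
7. n5.key = 6  [len(g.idx) + 4]
8. n7.sig = true  [A.lab == false]
9. n8.idx = "pm"  [terminal]
10. n9.idx = 9  [terminal]
11. n10.tag = false  [terminal]
12. n7.key = 7  [c.idx * -1 + 16]
13. n4.hot = 15  [B₁.key * 2 + 1]
14. n11.lab = true  [not B.sig]
15. n12.env = 15  [terminal]
16. n11.hot = 21  [e.env + 6]
17. n14.sig = false  [false]
18. n15.live = 25  [terminal]
19. n16.idx = "ww"  [terminal]
20. n14.key = 6  [f.live - 19]
21. n17.env = 10  [terminal]
22. n13.key = -2  [B.key * -1 + 4]
23. n13.idx = -4  [e.env * -1 + 6]
24. n3.key = -6  [S.key * 2 - 2]
25. n18.depth = "zr"  [terminal]
26. n1.depth = true  [C.mk == -8]
27. n0.key = -2  [-2]
28. n0.idx = 26  [26]

-6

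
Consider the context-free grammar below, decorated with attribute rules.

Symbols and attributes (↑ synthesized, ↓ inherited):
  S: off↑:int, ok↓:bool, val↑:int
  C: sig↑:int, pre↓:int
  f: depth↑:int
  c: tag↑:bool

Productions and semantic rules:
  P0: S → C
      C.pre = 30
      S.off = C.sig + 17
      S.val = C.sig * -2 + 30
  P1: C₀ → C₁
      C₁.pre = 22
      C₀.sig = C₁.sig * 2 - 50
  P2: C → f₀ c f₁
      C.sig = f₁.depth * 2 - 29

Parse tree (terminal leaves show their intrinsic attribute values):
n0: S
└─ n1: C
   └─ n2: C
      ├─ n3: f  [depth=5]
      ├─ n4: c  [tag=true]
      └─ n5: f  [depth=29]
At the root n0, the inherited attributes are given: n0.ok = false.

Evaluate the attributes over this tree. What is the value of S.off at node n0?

25

1. n0.ok = false  [given at root]
2. n1.pre = 30  [30]
3. n2.pre = 22  [22]
4. n3.depth = 5  [terminal]
5. n4.tag = true  [terminal]
6. n5.depth = 29  [terminal]
7. n2.sig = 29  [f₁.depth * 2 - 29]
8. n1.sig = 8  [C₁.sig * 2 - 50]
9. n0.off = 25  [C.sig + 17]
10. n0.val = 14  [C.sig * -2 + 30]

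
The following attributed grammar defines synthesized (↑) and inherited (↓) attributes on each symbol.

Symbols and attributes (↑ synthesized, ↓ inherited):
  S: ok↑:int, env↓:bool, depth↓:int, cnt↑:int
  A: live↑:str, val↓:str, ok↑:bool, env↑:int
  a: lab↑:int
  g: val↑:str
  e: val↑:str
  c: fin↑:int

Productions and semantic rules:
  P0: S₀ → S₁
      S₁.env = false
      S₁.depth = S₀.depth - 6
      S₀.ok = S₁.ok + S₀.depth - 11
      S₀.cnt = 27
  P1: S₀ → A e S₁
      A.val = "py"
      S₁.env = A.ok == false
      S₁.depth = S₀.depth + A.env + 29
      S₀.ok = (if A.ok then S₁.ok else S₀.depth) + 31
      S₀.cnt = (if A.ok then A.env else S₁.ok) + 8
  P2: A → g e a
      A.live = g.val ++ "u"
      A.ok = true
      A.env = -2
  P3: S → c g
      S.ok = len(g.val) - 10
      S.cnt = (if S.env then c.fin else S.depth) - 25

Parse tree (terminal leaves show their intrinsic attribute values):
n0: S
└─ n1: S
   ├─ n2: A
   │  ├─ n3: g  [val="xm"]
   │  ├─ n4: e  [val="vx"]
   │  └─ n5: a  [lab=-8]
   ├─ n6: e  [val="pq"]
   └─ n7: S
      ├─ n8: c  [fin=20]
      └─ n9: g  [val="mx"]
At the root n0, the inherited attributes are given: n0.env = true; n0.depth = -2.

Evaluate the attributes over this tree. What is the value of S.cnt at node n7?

-6

1. n0.env = true  [given at root]
2. n0.depth = -2  [given at root]
3. n1.env = false  [false]
4. n1.depth = -8  [S₀.depth - 6]
5. n2.val = "py"  ["py"]
6. n3.val = "xm"  [terminal]
7. n4.val = "vx"  [terminal]
8. n5.lab = -8  [terminal]
9. n2.live = "xmu"  [g.val ++ "u"]
10. n2.ok = true  [true]
11. n2.env = -2  [-2]
12. n6.val = "pq"  [terminal]
13. n7.env = false  [A.ok == false]
14. n7.depth = 19  [S₀.depth + A.env + 29]
15. n8.fin = 20  [terminal]
16. n9.val = "mx"  [terminal]
17. n7.ok = -8  [len(g.val) - 10]
18. n7.cnt = -6  [(if S.env then c.fin else S.depth) - 25]
19. n1.ok = 23  [(if A.ok then S₁.ok else S₀.depth) + 31]
20. n1.cnt = 6  [(if A.ok then A.env else S₁.ok) + 8]
21. n0.ok = 10  [S₁.ok + S₀.depth - 11]
22. n0.cnt = 27  [27]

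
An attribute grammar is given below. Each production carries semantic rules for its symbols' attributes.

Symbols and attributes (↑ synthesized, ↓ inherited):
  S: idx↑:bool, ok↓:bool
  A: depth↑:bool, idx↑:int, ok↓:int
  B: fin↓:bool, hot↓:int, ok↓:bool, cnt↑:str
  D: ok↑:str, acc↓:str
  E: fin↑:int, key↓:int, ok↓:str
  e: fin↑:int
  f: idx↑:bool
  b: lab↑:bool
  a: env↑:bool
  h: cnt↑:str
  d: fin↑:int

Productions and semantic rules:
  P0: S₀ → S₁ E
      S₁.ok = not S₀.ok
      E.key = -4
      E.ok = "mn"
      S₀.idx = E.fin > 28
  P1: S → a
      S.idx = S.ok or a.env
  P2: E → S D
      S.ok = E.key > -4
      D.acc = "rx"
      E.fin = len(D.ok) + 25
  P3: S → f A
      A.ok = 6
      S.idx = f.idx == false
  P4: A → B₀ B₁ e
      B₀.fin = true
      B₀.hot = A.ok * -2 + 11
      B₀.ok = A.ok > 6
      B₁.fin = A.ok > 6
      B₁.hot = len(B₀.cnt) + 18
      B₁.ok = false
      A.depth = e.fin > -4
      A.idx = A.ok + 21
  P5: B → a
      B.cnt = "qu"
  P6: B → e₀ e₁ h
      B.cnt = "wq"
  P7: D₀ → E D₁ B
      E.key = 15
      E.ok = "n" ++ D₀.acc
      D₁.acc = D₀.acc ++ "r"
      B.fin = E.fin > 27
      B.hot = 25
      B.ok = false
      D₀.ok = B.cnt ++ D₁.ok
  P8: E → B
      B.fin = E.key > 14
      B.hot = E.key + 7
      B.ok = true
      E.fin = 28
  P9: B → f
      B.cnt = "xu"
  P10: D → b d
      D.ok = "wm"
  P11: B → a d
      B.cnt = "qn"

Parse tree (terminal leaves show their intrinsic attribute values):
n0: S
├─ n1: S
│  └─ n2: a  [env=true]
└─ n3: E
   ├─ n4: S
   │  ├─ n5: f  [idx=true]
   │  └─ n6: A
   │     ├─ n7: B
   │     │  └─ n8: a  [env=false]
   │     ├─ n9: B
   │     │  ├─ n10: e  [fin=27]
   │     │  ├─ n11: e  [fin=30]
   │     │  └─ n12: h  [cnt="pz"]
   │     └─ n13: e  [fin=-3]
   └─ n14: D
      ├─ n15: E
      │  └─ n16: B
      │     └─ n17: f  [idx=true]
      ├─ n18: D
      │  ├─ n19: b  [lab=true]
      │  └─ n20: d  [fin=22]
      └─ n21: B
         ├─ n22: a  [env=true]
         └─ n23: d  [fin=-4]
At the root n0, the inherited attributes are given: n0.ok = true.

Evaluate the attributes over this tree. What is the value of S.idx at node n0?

true

1. n0.ok = true  [given at root]
2. n1.ok = false  [not S₀.ok]
3. n2.env = true  [terminal]
4. n1.idx = true  [S.ok or a.env]
5. n3.key = -4  [-4]
6. n3.ok = "mn"  ["mn"]
7. n4.ok = false  [E.key > -4]
8. n5.idx = true  [terminal]
9. n6.ok = 6  [6]
10. n7.fin = true  [true]
11. n7.hot = -1  [A.ok * -2 + 11]
12. n7.ok = false  [A.ok > 6]
13. n8.env = false  [terminal]
14. n7.cnt = "qu"  ["qu"]
15. n9.fin = false  [A.ok > 6]
16. n9.hot = 20  [len(B₀.cnt) + 18]
17. n9.ok = false  [false]
18. n10.fin = 27  [terminal]
19. n11.fin = 30  [terminal]
20. n12.cnt = "pz"  [terminal]
21. n9.cnt = "wq"  ["wq"]
22. n13.fin = -3  [terminal]
23. n6.depth = true  [e.fin > -4]
24. n6.idx = 27  [A.ok + 21]
25. n4.idx = false  [f.idx == false]
26. n14.acc = "rx"  ["rx"]
27. n15.key = 15  [15]
28. n15.ok = "nrx"  ["n" ++ D₀.acc]
29. n16.fin = true  [E.key > 14]
30. n16.hot = 22  [E.key + 7]
31. n16.ok = true  [true]
32. n17.idx = true  [terminal]
33. n16.cnt = "xu"  ["xu"]
34. n15.fin = 28  [28]
35. n18.acc = "rxr"  [D₀.acc ++ "r"]
36. n19.lab = true  [terminal]
37. n20.fin = 22  [terminal]
38. n18.ok = "wm"  ["wm"]
39. n21.fin = true  [E.fin > 27]
40. n21.hot = 25  [25]
41. n21.ok = false  [false]
42. n22.env = true  [terminal]
43. n23.fin = -4  [terminal]
44. n21.cnt = "qn"  ["qn"]
45. n14.ok = "qnwm"  [B.cnt ++ D₁.ok]
46. n3.fin = 29  [len(D.ok) + 25]
47. n0.idx = true  [E.fin > 28]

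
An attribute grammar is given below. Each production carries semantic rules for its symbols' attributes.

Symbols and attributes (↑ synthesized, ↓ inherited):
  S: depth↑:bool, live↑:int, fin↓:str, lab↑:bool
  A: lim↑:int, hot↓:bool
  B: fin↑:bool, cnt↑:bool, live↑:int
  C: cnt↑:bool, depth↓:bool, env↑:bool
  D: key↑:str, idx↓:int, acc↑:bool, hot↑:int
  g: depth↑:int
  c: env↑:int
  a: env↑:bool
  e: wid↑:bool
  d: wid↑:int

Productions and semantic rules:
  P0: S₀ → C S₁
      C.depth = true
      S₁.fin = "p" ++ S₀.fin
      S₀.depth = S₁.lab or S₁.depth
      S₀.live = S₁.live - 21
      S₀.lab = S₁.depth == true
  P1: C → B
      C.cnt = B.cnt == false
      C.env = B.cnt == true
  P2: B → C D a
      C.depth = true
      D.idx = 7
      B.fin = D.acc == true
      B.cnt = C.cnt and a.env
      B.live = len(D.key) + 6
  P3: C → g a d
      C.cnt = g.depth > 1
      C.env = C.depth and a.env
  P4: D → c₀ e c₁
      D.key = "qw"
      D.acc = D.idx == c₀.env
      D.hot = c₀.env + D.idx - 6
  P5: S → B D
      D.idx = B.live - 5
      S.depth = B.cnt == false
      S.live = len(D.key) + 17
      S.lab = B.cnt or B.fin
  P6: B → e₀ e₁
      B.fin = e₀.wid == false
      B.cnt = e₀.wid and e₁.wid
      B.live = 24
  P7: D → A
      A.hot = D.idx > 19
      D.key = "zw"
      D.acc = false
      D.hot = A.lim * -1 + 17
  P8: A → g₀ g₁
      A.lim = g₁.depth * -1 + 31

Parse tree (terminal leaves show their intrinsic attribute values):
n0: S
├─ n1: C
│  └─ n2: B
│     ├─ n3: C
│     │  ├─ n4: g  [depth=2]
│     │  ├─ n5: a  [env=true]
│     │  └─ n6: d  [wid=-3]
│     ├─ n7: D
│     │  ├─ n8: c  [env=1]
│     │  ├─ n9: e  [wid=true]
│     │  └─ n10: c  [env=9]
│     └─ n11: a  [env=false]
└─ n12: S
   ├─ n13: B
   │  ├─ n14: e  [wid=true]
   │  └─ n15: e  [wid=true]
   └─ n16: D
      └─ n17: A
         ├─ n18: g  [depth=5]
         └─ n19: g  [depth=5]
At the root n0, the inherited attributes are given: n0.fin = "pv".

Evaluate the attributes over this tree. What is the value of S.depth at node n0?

1. n0.fin = "pv"  [given at root]
2. n1.depth = true  [true]
3. n3.depth = true  [true]
4. n4.depth = 2  [terminal]
5. n5.env = true  [terminal]
6. n6.wid = -3  [terminal]
7. n3.cnt = true  [g.depth > 1]
8. n3.env = true  [C.depth and a.env]
9. n7.idx = 7  [7]
10. n8.env = 1  [terminal]
11. n9.wid = true  [terminal]
12. n10.env = 9  [terminal]
13. n7.key = "qw"  ["qw"]
14. n7.acc = false  [D.idx == c₀.env]
15. n7.hot = 2  [c₀.env + D.idx - 6]
16. n11.env = false  [terminal]
17. n2.fin = false  [D.acc == true]
18. n2.cnt = false  [C.cnt and a.env]
19. n2.live = 8  [len(D.key) + 6]
20. n1.cnt = true  [B.cnt == false]
21. n1.env = false  [B.cnt == true]
22. n12.fin = "ppv"  ["p" ++ S₀.fin]
23. n14.wid = true  [terminal]
24. n15.wid = true  [terminal]
25. n13.fin = false  [e₀.wid == false]
26. n13.cnt = true  [e₀.wid and e₁.wid]
27. n13.live = 24  [24]
28. n16.idx = 19  [B.live - 5]
29. n17.hot = false  [D.idx > 19]
30. n18.depth = 5  [terminal]
31. n19.depth = 5  [terminal]
32. n17.lim = 26  [g₁.depth * -1 + 31]
33. n16.key = "zw"  ["zw"]
34. n16.acc = false  [false]
35. n16.hot = -9  [A.lim * -1 + 17]
36. n12.depth = false  [B.cnt == false]
37. n12.live = 19  [len(D.key) + 17]
38. n12.lab = true  [B.cnt or B.fin]
39. n0.depth = true  [S₁.lab or S₁.depth]
40. n0.live = -2  [S₁.live - 21]
41. n0.lab = false  [S₁.depth == true]

true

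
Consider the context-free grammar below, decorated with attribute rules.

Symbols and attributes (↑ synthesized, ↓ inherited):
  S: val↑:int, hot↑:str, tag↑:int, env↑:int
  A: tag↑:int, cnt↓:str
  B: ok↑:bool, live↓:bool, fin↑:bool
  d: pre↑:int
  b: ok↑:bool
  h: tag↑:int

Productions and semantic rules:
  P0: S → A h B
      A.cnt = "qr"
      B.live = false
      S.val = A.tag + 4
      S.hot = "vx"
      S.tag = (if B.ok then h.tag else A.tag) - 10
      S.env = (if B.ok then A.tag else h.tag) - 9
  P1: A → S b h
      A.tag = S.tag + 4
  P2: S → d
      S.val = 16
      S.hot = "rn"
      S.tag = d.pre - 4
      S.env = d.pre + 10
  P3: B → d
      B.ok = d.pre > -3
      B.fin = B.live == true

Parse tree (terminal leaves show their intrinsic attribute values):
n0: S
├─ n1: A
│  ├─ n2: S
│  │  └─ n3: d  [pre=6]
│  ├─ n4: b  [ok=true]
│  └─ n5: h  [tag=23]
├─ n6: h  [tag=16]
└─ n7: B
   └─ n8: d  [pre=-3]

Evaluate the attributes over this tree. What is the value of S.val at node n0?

10

1. n1.cnt = "qr"  ["qr"]
2. n3.pre = 6  [terminal]
3. n2.val = 16  [16]
4. n2.hot = "rn"  ["rn"]
5. n2.tag = 2  [d.pre - 4]
6. n2.env = 16  [d.pre + 10]
7. n4.ok = true  [terminal]
8. n5.tag = 23  [terminal]
9. n1.tag = 6  [S.tag + 4]
10. n6.tag = 16  [terminal]
11. n7.live = false  [false]
12. n8.pre = -3  [terminal]
13. n7.ok = false  [d.pre > -3]
14. n7.fin = false  [B.live == true]
15. n0.val = 10  [A.tag + 4]
16. n0.hot = "vx"  ["vx"]
17. n0.tag = -4  [(if B.ok then h.tag else A.tag) - 10]
18. n0.env = 7  [(if B.ok then A.tag else h.tag) - 9]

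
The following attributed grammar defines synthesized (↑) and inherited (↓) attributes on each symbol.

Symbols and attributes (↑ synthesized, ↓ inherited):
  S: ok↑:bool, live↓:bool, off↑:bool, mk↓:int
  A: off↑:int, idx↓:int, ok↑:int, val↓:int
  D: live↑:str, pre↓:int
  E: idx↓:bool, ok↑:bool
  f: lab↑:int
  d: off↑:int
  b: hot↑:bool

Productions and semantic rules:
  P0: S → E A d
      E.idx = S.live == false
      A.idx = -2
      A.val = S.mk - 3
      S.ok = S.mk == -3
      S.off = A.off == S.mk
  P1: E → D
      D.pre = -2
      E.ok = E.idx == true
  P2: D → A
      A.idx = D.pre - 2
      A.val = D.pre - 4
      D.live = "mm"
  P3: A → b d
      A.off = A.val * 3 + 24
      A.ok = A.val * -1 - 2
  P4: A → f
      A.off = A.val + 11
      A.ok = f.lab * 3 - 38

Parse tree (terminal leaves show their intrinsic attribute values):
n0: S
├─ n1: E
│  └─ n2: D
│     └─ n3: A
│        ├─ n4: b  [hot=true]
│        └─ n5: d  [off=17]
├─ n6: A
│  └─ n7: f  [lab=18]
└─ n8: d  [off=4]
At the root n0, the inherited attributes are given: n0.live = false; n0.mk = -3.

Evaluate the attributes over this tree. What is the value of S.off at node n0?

1. n0.live = false  [given at root]
2. n0.mk = -3  [given at root]
3. n1.idx = true  [S.live == false]
4. n2.pre = -2  [-2]
5. n3.idx = -4  [D.pre - 2]
6. n3.val = -6  [D.pre - 4]
7. n4.hot = true  [terminal]
8. n5.off = 17  [terminal]
9. n3.off = 6  [A.val * 3 + 24]
10. n3.ok = 4  [A.val * -1 - 2]
11. n2.live = "mm"  ["mm"]
12. n1.ok = true  [E.idx == true]
13. n6.idx = -2  [-2]
14. n6.val = -6  [S.mk - 3]
15. n7.lab = 18  [terminal]
16. n6.off = 5  [A.val + 11]
17. n6.ok = 16  [f.lab * 3 - 38]
18. n8.off = 4  [terminal]
19. n0.ok = true  [S.mk == -3]
20. n0.off = false  [A.off == S.mk]

false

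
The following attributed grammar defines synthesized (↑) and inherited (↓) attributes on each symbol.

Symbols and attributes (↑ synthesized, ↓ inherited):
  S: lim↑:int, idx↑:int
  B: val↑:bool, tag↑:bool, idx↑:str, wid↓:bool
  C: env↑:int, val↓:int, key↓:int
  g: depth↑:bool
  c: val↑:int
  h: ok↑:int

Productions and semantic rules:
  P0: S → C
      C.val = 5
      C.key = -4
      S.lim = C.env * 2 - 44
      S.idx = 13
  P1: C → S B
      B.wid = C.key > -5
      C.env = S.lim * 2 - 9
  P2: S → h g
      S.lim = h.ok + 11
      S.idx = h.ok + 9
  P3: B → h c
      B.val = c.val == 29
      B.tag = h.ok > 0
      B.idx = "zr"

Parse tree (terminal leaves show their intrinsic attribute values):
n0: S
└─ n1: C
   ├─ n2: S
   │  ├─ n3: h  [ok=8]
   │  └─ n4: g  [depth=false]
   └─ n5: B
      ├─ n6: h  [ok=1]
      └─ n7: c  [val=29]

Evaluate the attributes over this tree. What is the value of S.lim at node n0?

1. n1.val = 5  [5]
2. n1.key = -4  [-4]
3. n3.ok = 8  [terminal]
4. n4.depth = false  [terminal]
5. n2.lim = 19  [h.ok + 11]
6. n2.idx = 17  [h.ok + 9]
7. n5.wid = true  [C.key > -5]
8. n6.ok = 1  [terminal]
9. n7.val = 29  [terminal]
10. n5.val = true  [c.val == 29]
11. n5.tag = true  [h.ok > 0]
12. n5.idx = "zr"  ["zr"]
13. n1.env = 29  [S.lim * 2 - 9]
14. n0.lim = 14  [C.env * 2 - 44]
15. n0.idx = 13  [13]

14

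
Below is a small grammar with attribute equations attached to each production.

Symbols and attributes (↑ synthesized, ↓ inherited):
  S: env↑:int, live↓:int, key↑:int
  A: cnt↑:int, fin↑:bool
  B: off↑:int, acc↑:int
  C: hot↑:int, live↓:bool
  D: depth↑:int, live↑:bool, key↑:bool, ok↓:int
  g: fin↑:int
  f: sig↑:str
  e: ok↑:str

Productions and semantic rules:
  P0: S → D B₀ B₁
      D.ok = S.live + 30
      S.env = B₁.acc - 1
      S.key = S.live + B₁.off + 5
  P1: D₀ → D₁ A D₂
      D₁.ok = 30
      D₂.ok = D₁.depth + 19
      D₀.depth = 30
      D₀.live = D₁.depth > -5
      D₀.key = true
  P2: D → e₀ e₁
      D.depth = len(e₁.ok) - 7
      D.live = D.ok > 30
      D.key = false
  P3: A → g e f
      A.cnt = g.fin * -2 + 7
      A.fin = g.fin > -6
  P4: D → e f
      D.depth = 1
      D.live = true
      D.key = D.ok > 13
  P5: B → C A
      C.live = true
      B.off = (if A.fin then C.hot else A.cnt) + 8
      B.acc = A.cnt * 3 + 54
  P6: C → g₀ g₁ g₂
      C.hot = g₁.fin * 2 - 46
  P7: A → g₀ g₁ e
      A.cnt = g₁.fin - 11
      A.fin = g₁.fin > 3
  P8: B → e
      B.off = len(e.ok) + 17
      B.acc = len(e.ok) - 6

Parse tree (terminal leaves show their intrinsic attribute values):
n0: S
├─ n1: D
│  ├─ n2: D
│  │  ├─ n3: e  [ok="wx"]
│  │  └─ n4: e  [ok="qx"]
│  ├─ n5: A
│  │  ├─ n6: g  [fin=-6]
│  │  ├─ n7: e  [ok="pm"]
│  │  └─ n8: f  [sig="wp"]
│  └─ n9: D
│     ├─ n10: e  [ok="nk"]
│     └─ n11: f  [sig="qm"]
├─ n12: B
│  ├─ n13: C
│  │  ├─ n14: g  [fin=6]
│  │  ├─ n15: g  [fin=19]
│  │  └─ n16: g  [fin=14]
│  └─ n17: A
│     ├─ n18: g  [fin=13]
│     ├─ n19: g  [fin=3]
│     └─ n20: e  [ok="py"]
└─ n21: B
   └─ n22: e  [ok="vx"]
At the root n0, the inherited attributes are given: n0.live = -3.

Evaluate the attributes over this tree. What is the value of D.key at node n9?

true

1. n0.live = -3  [given at root]
2. n1.ok = 27  [S.live + 30]
3. n2.ok = 30  [30]
4. n3.ok = "wx"  [terminal]
5. n4.ok = "qx"  [terminal]
6. n2.depth = -5  [len(e₁.ok) - 7]
7. n2.live = false  [D.ok > 30]
8. n2.key = false  [false]
9. n6.fin = -6  [terminal]
10. n7.ok = "pm"  [terminal]
11. n8.sig = "wp"  [terminal]
12. n5.cnt = 19  [g.fin * -2 + 7]
13. n5.fin = false  [g.fin > -6]
14. n9.ok = 14  [D₁.depth + 19]
15. n10.ok = "nk"  [terminal]
16. n11.sig = "qm"  [terminal]
17. n9.depth = 1  [1]
18. n9.live = true  [true]
19. n9.key = true  [D.ok > 13]
20. n1.depth = 30  [30]
21. n1.live = false  [D₁.depth > -5]
22. n1.key = true  [true]
23. n13.live = true  [true]
24. n14.fin = 6  [terminal]
25. n15.fin = 19  [terminal]
26. n16.fin = 14  [terminal]
27. n13.hot = -8  [g₁.fin * 2 - 46]
28. n18.fin = 13  [terminal]
29. n19.fin = 3  [terminal]
30. n20.ok = "py"  [terminal]
31. n17.cnt = -8  [g₁.fin - 11]
32. n17.fin = false  [g₁.fin > 3]
33. n12.off = 0  [(if A.fin then C.hot else A.cnt) + 8]
34. n12.acc = 30  [A.cnt * 3 + 54]
35. n22.ok = "vx"  [terminal]
36. n21.off = 19  [len(e.ok) + 17]
37. n21.acc = -4  [len(e.ok) - 6]
38. n0.env = -5  [B₁.acc - 1]
39. n0.key = 21  [S.live + B₁.off + 5]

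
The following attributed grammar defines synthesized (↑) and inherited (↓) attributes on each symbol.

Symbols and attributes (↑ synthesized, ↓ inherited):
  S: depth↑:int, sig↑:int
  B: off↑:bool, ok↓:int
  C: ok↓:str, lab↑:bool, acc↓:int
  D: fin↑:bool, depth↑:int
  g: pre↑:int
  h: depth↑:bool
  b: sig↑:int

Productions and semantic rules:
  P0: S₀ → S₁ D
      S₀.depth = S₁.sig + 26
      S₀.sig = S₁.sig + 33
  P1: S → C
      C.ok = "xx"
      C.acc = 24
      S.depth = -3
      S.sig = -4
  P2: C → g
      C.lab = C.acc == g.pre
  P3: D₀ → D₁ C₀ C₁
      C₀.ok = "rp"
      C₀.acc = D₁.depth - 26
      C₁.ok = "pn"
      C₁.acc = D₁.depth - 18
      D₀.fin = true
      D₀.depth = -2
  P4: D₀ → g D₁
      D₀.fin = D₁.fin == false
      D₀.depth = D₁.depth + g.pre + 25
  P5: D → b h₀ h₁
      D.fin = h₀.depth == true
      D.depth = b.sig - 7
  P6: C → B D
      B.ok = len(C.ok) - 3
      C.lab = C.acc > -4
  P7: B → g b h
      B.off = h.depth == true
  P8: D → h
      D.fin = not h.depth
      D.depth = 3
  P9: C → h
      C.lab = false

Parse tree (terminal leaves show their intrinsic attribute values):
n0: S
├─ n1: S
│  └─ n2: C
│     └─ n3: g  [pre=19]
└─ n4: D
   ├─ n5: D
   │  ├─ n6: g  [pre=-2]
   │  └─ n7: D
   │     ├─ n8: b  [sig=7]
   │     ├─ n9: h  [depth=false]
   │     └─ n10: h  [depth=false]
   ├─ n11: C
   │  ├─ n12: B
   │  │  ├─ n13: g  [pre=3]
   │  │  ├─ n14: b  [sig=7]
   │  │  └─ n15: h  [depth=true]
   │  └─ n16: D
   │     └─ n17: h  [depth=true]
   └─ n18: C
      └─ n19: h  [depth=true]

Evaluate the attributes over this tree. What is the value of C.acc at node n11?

-3

1. n2.ok = "xx"  ["xx"]
2. n2.acc = 24  [24]
3. n3.pre = 19  [terminal]
4. n2.lab = false  [C.acc == g.pre]
5. n1.depth = -3  [-3]
6. n1.sig = -4  [-4]
7. n6.pre = -2  [terminal]
8. n8.sig = 7  [terminal]
9. n9.depth = false  [terminal]
10. n10.depth = false  [terminal]
11. n7.fin = false  [h₀.depth == true]
12. n7.depth = 0  [b.sig - 7]
13. n5.fin = true  [D₁.fin == false]
14. n5.depth = 23  [D₁.depth + g.pre + 25]
15. n11.ok = "rp"  ["rp"]
16. n11.acc = -3  [D₁.depth - 26]
17. n12.ok = -1  [len(C.ok) - 3]
18. n13.pre = 3  [terminal]
19. n14.sig = 7  [terminal]
20. n15.depth = true  [terminal]
21. n12.off = true  [h.depth == true]
22. n17.depth = true  [terminal]
23. n16.fin = false  [not h.depth]
24. n16.depth = 3  [3]
25. n11.lab = true  [C.acc > -4]
26. n18.ok = "pn"  ["pn"]
27. n18.acc = 5  [D₁.depth - 18]
28. n19.depth = true  [terminal]
29. n18.lab = false  [false]
30. n4.fin = true  [true]
31. n4.depth = -2  [-2]
32. n0.depth = 22  [S₁.sig + 26]
33. n0.sig = 29  [S₁.sig + 33]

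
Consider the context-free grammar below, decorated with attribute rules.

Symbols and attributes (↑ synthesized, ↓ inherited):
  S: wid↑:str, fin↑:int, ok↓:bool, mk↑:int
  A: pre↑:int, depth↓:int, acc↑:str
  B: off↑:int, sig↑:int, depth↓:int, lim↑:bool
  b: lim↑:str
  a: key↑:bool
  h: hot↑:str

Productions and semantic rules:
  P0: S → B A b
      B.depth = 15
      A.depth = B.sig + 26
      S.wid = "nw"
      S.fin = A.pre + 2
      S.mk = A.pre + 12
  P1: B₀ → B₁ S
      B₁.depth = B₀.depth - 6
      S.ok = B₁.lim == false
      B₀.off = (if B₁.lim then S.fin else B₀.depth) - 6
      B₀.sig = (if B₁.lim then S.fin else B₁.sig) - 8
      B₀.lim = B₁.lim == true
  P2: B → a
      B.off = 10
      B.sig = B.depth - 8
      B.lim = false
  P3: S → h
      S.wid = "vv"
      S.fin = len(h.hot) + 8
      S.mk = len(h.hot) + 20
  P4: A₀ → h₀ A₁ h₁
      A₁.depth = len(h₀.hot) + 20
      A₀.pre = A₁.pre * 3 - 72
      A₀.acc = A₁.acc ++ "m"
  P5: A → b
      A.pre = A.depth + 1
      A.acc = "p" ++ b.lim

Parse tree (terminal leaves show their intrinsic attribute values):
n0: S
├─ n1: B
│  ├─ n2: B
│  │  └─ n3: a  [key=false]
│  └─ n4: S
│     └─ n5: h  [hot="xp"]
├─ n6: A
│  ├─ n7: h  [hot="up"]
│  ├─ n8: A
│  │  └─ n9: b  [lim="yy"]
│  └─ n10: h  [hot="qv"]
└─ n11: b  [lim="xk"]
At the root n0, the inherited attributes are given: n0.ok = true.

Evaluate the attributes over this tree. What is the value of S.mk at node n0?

1. n0.ok = true  [given at root]
2. n1.depth = 15  [15]
3. n2.depth = 9  [B₀.depth - 6]
4. n3.key = false  [terminal]
5. n2.off = 10  [10]
6. n2.sig = 1  [B.depth - 8]
7. n2.lim = false  [false]
8. n4.ok = true  [B₁.lim == false]
9. n5.hot = "xp"  [terminal]
10. n4.wid = "vv"  ["vv"]
11. n4.fin = 10  [len(h.hot) + 8]
12. n4.mk = 22  [len(h.hot) + 20]
13. n1.off = 9  [(if B₁.lim then S.fin else B₀.depth) - 6]
14. n1.sig = -7  [(if B₁.lim then S.fin else B₁.sig) - 8]
15. n1.lim = false  [B₁.lim == true]
16. n6.depth = 19  [B.sig + 26]
17. n7.hot = "up"  [terminal]
18. n8.depth = 22  [len(h₀.hot) + 20]
19. n9.lim = "yy"  [terminal]
20. n8.pre = 23  [A.depth + 1]
21. n8.acc = "pyy"  ["p" ++ b.lim]
22. n10.hot = "qv"  [terminal]
23. n6.pre = -3  [A₁.pre * 3 - 72]
24. n6.acc = "pyym"  [A₁.acc ++ "m"]
25. n11.lim = "xk"  [terminal]
26. n0.wid = "nw"  ["nw"]
27. n0.fin = -1  [A.pre + 2]
28. n0.mk = 9  [A.pre + 12]

9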